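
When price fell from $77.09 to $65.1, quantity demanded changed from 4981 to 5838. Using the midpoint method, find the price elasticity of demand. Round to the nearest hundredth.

-0.94

%Δq = (5838 − 4981)/[(4981 + 5838)/2] = 857/5409.5 ≈ 0.1584.
%ΔP = (65.1 − 77.09)/[(77.09 + 65.1)/2] = -11.99/71.095 ≈ -0.1686.
Arc elasticity E = %Δq/%ΔP ≈ 0.1584/-0.1686 ≈ -0.94.
|E| < 1: demand is inelastic over this range.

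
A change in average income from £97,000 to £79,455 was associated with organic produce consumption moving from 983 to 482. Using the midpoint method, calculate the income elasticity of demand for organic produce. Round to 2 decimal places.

3.44

%ΔQ = (482 − 983)/[(983+482)/2] = -501/732.5 ≈ -0.6840.
%ΔM = (79,455 − 97,000)/[(97,000+79,455)/2] = -17545/88227.5 ≈ -0.1989.
E_I = %ΔQ/%ΔM ≈ 3.44.
E_I > 1: normal good (luxury).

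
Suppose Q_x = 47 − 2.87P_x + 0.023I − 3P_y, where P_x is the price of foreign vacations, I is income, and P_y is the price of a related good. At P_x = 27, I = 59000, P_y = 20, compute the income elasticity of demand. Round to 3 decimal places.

1.071

First evaluate Q_x: 47 − 2.87(27) + 0.023(59000) − 3(20) = 47 − 77.49 + 1357 − 60 = 1266.51.
∂Q_x/∂I = +0.023, so E_I = 0.023·(59000/1266.51) ≈ 1.071.
E_I > 1: normal good (luxury).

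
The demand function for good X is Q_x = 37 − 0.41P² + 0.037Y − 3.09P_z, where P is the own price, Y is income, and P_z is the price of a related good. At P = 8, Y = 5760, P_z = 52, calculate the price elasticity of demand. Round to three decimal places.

Substituting, Q_x = 37 − 0.41(8)² + 0.037(5760) − 3.09(52) = 37 − 26.24 + 213.12 − 160.68 = 63.2.
∂Q_x/∂P = −2·0.41·P = -6.56, so E_p = -6.56·(8/63.2) ≈ -0.830.
|E_p| < 1: demand is inelastic.

-0.830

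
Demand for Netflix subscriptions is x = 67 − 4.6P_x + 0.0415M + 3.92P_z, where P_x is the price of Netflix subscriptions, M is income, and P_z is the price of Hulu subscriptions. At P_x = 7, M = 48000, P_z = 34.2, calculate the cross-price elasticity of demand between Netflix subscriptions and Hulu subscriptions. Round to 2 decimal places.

x = 67 − 4.6(7) + 0.0415(48000) + 3.92(34.2) = 67 − 32.2 + 1992 + 134.064 = 2160.864.
∂x/∂P_z = +3.92, so E_xy = 3.92·(34.2/2160.864) ≈ 0.06.
E_xy > 0: the goods are substitutes.

0.06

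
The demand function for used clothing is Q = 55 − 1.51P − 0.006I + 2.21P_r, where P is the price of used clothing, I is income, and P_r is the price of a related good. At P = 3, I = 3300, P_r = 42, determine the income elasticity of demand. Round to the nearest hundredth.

-0.16

Substituting, Q = 55 − 1.51(3) − 0.006(3300) + 2.21(42) = 55 − 4.53 − 19.8 + 92.82 = 123.49.
∂Q/∂I = −0.006, so E_I = -0.006·(3300/123.49) ≈ -0.16.
E_I < 0: inferior good.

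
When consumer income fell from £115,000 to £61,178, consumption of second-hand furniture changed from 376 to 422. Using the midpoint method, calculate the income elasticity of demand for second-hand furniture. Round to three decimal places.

-0.189

%ΔQ = (422 − 376)/[(376+422)/2] = 46/399 ≈ 0.1153.
%ΔM = (61,178 − 115,000)/[(115,000+61,178)/2] = -53822/88089 ≈ -0.6110.
E_I = %ΔQ/%ΔM ≈ -0.189.
E_I < 0: inferior good.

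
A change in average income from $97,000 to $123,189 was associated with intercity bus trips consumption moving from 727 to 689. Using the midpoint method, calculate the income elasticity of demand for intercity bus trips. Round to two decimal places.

%ΔQ = (689 − 727)/[(727+689)/2] = -38/708 ≈ -0.0537.
%ΔI = (123,189 − 97,000)/[(97,000+123,189)/2] = 26189/110094.5 ≈ 0.2379.
E_I = %ΔQ/%ΔI ≈ -0.23.
E_I < 0: inferior good.

-0.23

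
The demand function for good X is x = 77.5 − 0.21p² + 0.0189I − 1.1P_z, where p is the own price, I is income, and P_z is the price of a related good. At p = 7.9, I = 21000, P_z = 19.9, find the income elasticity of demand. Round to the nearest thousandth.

0.903

x = 77.5 − 0.21(7.9)² + 0.0189(21000) − 1.1(19.9) = 77.5 − 13.1061 + 396.9 − 21.89 = 439.4039.
∂x/∂I = +0.0189, so E_I = 0.0189·(21000/439.4039) ≈ 0.903.
E_I ∈ (0,1): normal good (necessity).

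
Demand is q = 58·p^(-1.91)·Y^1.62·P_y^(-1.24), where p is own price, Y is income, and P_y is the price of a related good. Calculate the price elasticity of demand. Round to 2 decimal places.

For a Cobb–Douglas (constant-elasticity) form q = A·p^α·…, the elasticity with respect to p equals the exponent α at every point.
Here the exponent on p is -1.91, so the price elasticity of demand is -1.91.

-1.91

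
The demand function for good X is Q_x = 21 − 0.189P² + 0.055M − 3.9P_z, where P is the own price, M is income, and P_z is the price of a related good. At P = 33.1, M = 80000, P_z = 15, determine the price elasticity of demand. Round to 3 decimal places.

-0.100

Evaluating quantity at (P, M, P_z) gives Q_x = 21 − 0.189(33.1)² + 0.055(80000) − 3.9(15) = 21 − 207.0703 + 4400 − 58.5 = 4155.4297.
∂Q_x/∂P = −2·0.189·P = -12.5118, so E_p = -12.5118·(33.1/4155.4297) ≈ -0.100.
|E_p| < 1: demand is inelastic.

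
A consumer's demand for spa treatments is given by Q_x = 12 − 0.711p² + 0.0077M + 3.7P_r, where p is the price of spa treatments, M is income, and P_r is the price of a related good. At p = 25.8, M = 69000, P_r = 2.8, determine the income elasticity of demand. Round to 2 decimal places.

Evaluating quantity at (p, M, P_r) gives Q_x = 12 − 0.711(25.8)² + 0.0077(69000) + 3.7(2.8) = 12 − 473.27 + 531.3 + 10.36 = 80.39.
∂Q_x/∂M = +0.0077, so E_I = 0.0077·(69000/80.39) ≈ 6.61.
E_I > 1: normal good (luxury).

6.61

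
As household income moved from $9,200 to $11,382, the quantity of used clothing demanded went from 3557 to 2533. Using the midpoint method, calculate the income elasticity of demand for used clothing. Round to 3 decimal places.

-1.586

%ΔQ = (2533 − 3557)/[(3557+2533)/2] = -1024/3045 ≈ -0.3363.
%ΔY = (11,382 − 9,200)/[(9,200+11,382)/2] = 2182/10291 ≈ 0.2120.
E_I = %ΔQ/%ΔY ≈ -1.586.
E_I < 0: inferior good.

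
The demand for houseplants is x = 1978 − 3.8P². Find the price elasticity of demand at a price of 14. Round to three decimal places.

At P = 14, x = 1233.2.
dx/dP = −2·3.8·P = −106.4.
Point elasticity E = (dx/dP)·(P/x) = -106.4 × 14/1233.2 ≈ -1.208.
|E| > 1, so demand is elastic at this price.

-1.208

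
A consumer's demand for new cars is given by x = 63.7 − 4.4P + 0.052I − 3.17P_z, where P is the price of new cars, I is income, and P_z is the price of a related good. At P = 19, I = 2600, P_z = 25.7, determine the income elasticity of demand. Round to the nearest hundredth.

First evaluate x: 63.7 − 4.4(19) + 0.052(2600) − 3.17(25.7) = 63.7 − 83.6 + 135.2 − 81.469 = 33.831.
∂x/∂I = +0.052, so E_I = 0.052·(2600/33.831) ≈ 4.00.
E_I > 1: normal good (luxury).

4.00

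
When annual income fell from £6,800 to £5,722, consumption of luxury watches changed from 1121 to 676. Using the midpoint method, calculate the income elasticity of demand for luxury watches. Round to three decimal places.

2.877

%ΔQ = (676 − 1121)/[(1121+676)/2] = -445/898.5 ≈ -0.4953.
%ΔY = (5,722 − 6,800)/[(6,800+5,722)/2] = -1078/6261 ≈ -0.1722.
E_I = %ΔQ/%ΔY ≈ 2.877.
E_I > 1: normal good (luxury).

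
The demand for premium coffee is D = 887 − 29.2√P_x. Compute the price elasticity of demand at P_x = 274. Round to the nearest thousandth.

-0.599

At P_x = 274, D = 403.654.
dD/dP_x = −29.2/(2√P_x) = −29.2/(2·16.5529).
Point elasticity E = (dD/dP_x)·(P_x/D) = -0.882 × 274/403.654 ≈ -0.599.
|E| < 1, so demand is inelastic at this price.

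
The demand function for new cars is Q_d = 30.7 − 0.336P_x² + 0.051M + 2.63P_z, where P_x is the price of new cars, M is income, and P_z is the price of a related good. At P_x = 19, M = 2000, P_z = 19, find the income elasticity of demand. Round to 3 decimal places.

Substituting, Q_d = 30.7 − 0.336(19)² + 0.051(2000) + 2.63(19) = 30.7 − 121.296 + 102 + 49.97 = 61.374.
∂Q_d/∂M = +0.051, so E_I = 0.051·(2000/61.374) ≈ 1.662.
E_I > 1: normal good (luxury).

1.662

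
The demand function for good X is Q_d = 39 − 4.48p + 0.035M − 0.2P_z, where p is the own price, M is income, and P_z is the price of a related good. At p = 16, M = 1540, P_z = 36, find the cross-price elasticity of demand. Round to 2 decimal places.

-0.51

Q_d = 39 − 4.48(16) + 0.035(1540) − 0.2(36) = 39 − 71.68 + 53.9 − 7.2 = 14.02.
∂Q_d/∂P_z = −0.2, so E_xy = -0.2·(36/14.02) ≈ -0.51.
E_xy < 0: the goods are complements.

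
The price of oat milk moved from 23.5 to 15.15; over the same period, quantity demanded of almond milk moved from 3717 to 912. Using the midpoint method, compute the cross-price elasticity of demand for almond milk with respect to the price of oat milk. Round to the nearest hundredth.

2.80

%ΔQ_x = (912 − 3717)/[(3717+912)/2] = -2805/2314.5 ≈ -1.2119.
%ΔP_y = (15.15 − 23.5)/[(23.5+15.15)/2] ≈ -0.4321.
E_xy = -1.2119/-0.4321 ≈ 2.80.
E_xy > 0, so almond milk and oat milk are substitutes.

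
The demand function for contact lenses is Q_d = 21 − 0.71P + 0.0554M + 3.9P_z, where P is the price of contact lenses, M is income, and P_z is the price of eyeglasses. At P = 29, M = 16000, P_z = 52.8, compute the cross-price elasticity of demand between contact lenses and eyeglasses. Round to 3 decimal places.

At the given point, Q_d = 21 − 0.71(29) + 0.0554(16000) + 3.9(52.8) = 21 − 20.59 + 886.4 + 205.92 = 1092.73.
∂Q_d/∂P_z = +3.9, so E_xy = 3.9·(52.8/1092.73) ≈ 0.188.
E_xy > 0: the goods are substitutes.

0.188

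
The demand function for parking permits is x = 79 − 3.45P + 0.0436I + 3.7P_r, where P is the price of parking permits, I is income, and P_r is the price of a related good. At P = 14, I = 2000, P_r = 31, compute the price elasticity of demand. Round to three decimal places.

At the given point, x = 79 − 3.45(14) + 0.0436(2000) + 3.7(31) = 79 − 48.3 + 87.2 + 114.7 = 232.6.
∂x/∂P = −3.45, so E_p = (−3.45)·(14/232.6) ≈ -0.208.
|E_p| < 1: demand is inelastic.

-0.208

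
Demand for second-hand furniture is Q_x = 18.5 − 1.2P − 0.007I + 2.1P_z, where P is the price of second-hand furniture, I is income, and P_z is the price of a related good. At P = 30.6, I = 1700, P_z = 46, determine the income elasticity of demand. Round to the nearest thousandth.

-0.179

Q_x = 18.5 − 1.2(30.6) − 0.007(1700) + 2.1(46) = 18.5 − 36.72 − 11.9 + 96.6 = 66.48.
∂Q_x/∂I = −0.007, so E_I = -0.007·(1700/66.48) ≈ -0.179.
E_I < 0: inferior good.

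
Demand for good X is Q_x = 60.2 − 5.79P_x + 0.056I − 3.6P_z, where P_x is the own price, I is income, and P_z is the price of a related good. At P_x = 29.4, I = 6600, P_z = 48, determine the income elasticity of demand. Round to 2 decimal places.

4.26

Q_x = 60.2 − 5.79(29.4) + 0.056(6600) − 3.6(48) = 60.2 − 170.226 + 369.6 − 172.8 = 86.774.
∂Q_x/∂I = +0.056, so E_I = 0.056·(6600/86.774) ≈ 4.26.
E_I > 1: normal good (luxury).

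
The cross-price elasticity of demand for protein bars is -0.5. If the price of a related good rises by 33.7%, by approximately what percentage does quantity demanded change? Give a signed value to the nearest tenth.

-16.9

%ΔQ ≈ E × %ΔP_y = (-0.5) × (33.7%) ≈ -16.9%.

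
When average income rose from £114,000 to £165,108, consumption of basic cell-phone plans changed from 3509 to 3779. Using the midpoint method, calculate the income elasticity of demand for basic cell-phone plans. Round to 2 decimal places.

0.20

%ΔQ = (3779 − 3509)/[(3509+3779)/2] = 270/3644 ≈ 0.0741.
%ΔY = (165,108 − 114,000)/[(114,000+165,108)/2] = 51108/139554 ≈ 0.3662.
E_I = %ΔQ/%ΔY ≈ 0.20.
E_I ∈ (0,1): normal good (necessity).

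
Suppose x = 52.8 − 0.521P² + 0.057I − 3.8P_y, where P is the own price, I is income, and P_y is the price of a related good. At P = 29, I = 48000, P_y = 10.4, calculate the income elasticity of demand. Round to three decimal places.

1.184

At the given point, x = 52.8 − 0.521(29)² + 0.057(48000) − 3.8(10.4) = 52.8 − 438.161 + 2736 − 39.52 = 2311.119.
∂x/∂I = +0.057, so E_I = 0.057·(48000/2311.119) ≈ 1.184.
E_I > 1: normal good (luxury).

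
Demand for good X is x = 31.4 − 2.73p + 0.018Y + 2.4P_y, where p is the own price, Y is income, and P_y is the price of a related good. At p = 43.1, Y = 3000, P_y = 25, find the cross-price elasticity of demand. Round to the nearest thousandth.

2.163

Substituting, x = 31.4 − 2.73(43.1) + 0.018(3000) + 2.4(25) = 31.4 − 117.663 + 54 + 60 = 27.737.
∂x/∂P_y = +2.4, so E_xy = 2.4·(25/27.737) ≈ 2.163.
E_xy > 0: the goods are substitutes.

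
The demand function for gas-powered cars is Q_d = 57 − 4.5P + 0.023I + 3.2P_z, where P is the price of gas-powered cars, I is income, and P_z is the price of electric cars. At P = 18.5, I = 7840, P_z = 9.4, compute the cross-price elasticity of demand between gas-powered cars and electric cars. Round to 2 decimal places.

0.16

First evaluate Q_d: 57 − 4.5(18.5) + 0.023(7840) + 3.2(9.4) = 57 − 83.25 + 180.32 + 30.08 = 184.15.
∂Q_d/∂P_z = +3.2, so E_xy = 3.2·(9.4/184.15) ≈ 0.16.
E_xy > 0: the goods are substitutes.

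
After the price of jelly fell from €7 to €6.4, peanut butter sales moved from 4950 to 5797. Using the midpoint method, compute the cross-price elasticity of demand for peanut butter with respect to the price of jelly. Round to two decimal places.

%ΔQ_x = (5797 − 4950)/[(4950+5797)/2] = 847/5373.5 ≈ 0.1576.
%ΔP_y = (6.4 − 7)/[(7+6.4)/2] ≈ -0.0896.
E_xy = 0.1576/-0.0896 ≈ -1.76.
E_xy < 0, so peanut butter and jelly are complements.

-1.76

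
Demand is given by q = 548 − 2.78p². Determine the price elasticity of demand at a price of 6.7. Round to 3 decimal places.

At p = 6.7, q = 423.2058.
dq/dp = −2·2.78·p = −37.252.
Point elasticity E = (dq/dp)·(p/q) = -37.252 × 6.7/423.2058 ≈ -0.590.
|E| < 1, so demand is inelastic at this price.

-0.590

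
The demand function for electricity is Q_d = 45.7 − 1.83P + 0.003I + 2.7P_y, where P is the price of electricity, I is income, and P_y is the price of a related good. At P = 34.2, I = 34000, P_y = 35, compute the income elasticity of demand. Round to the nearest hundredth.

0.57

Evaluating quantity at (P, I, P_y) gives Q_d = 45.7 − 1.83(34.2) + 0.003(34000) + 2.7(35) = 45.7 − 62.586 + 102 + 94.5 = 179.614.
∂Q_d/∂I = +0.003, so E_I = 0.003·(34000/179.614) ≈ 0.57.
E_I ∈ (0,1): normal good (necessity).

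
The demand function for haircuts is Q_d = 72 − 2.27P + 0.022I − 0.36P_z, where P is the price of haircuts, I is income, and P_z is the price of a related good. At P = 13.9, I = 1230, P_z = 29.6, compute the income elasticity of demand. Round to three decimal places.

Substituting, Q_d = 72 − 2.27(13.9) + 0.022(1230) − 0.36(29.6) = 72 − 31.553 + 27.06 − 10.656 = 56.851.
∂Q_d/∂I = +0.022, so E_I = 0.022·(1230/56.851) ≈ 0.476.
E_I ∈ (0,1): normal good (necessity).

0.476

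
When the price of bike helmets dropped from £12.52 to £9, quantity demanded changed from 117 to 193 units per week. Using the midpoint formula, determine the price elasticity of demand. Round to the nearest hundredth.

-1.50

%Δq = (193 − 117)/[(117 + 193)/2] = 76/155 ≈ 0.4903.
%ΔP = (9 − 12.52)/[(12.52 + 9)/2] = -3.52/10.76 ≈ -0.3271.
Arc elasticity E = %Δq/%ΔP ≈ 0.4903/-0.3271 ≈ -1.50.
|E| > 1: demand is elastic over this range.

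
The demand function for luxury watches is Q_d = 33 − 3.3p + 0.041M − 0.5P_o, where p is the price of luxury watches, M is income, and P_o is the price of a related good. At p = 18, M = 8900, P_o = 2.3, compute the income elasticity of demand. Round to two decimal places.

1.08

Substituting, Q_d = 33 − 3.3(18) + 0.041(8900) − 0.5(2.3) = 33 − 59.4 + 364.9 − 1.15 = 337.35.
∂Q_d/∂M = +0.041, so E_I = 0.041·(8900/337.35) ≈ 1.08.
E_I > 1: normal good (luxury).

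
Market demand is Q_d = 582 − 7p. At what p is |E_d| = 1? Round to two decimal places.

For linear demand Q_d = a − bp, E = −bp/(a − bp). |E| = 1 ⇒ bp = a − bp ⇒ p = a/(2b).
p = 582/(2·7) ≈ 41.57.

41.57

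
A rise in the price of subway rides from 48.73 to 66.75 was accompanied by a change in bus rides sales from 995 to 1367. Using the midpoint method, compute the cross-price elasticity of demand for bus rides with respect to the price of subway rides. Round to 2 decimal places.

%ΔQ_x = (1367 − 995)/[(995+1367)/2] = 372/1181 ≈ 0.3150.
%ΔP_y = (66.75 − 48.73)/[(48.73+66.75)/2] ≈ 0.3121.
E_xy = 0.3150/0.3121 ≈ 1.01.
E_xy > 0, so bus rides and subway rides are substitutes.

1.01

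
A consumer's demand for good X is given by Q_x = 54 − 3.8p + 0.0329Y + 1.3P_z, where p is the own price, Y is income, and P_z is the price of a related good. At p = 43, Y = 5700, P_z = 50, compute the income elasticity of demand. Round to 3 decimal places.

1.310

First evaluate Q_x: 54 − 3.8(43) + 0.0329(5700) + 1.3(50) = 54 − 163.4 + 187.53 + 65 = 143.13.
∂Q_x/∂Y = +0.0329, so E_I = 0.0329·(5700/143.13) ≈ 1.310.
E_I > 1: normal good (luxury).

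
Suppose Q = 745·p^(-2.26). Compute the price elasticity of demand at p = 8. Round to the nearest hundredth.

For a Cobb–Douglas (constant-elasticity) form Q = A·p^α·…, the elasticity with respect to p equals the exponent α at every point.
Here the exponent on p is -2.26, so the price elasticity of demand is -2.26.

-2.26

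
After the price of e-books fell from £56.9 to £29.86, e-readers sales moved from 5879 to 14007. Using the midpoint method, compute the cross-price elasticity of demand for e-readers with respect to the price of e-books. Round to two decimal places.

%ΔQ_x = (14007 − 5879)/[(5879+14007)/2] = 8128/9943 ≈ 0.8175.
%ΔP_y = (29.86 − 56.9)/[(56.9+29.86)/2] ≈ -0.6233.
E_xy = 0.8175/-0.6233 ≈ -1.31.
E_xy < 0, so e-readers and e-books are complements.

-1.31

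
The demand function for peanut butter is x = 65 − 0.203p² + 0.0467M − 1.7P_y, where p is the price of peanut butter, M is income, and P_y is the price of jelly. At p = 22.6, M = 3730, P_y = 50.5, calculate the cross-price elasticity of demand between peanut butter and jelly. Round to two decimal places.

Evaluating quantity at (p, M, P_y) gives x = 65 − 0.203(22.6)² + 0.0467(3730) − 1.7(50.5) = 65 − 103.6843 + 174.191 − 85.85 = 49.6567.
∂x/∂P_y = −1.7, so E_xy = -1.7·(50.5/49.6567) ≈ -1.73.
E_xy < 0: the goods are complements.

-1.73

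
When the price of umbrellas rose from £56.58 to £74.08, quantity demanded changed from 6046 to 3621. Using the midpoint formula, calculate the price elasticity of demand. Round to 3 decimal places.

-1.873

%Δq = (3621 − 6046)/[(6046 + 3621)/2] = -2425/4833.5 ≈ -0.5017.
%ΔP = (74.08 − 56.58)/[(56.58 + 74.08)/2] = 17.5/65.33 ≈ 0.2679.
Arc elasticity E = %Δq/%ΔP ≈ -0.5017/0.2679 ≈ -1.873.
|E| > 1: demand is elastic over this range.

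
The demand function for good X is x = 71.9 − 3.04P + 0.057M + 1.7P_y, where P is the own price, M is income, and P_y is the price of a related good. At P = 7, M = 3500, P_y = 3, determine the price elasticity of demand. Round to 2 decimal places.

-0.08

Evaluating quantity at (P, M, P_y) gives x = 71.9 − 3.04(7) + 0.057(3500) + 1.7(3) = 71.9 − 21.28 + 199.5 + 5.1 = 255.22.
∂x/∂P = −3.04, so E_p = (−3.04)·(7/255.22) ≈ -0.08.
|E_p| < 1: demand is inelastic.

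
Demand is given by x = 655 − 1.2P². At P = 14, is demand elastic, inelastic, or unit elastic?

elastic

At P = 14, x = 419.8.
dx/dP = −2·1.2·P = −33.6.
Point elasticity E = (dx/dP)·(P/x) = -33.6 × 14/419.8 ≈ -1.121.
|E| ≈ 1.121 > 1, so demand is elastic.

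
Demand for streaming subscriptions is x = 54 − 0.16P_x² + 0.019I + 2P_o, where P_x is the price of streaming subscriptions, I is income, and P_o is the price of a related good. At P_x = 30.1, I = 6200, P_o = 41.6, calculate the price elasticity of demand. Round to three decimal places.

-2.635

Substituting, x = 54 − 0.16(30.1)² + 0.019(6200) + 2(41.6) = 54 − 144.9616 + 117.8 + 83.2 = 110.0384.
∂x/∂P_x = −2·0.16·P_x = -9.632, so E_p = -9.632·(30.1/110.0384) ≈ -2.635.
|E_p| > 1: demand is elastic.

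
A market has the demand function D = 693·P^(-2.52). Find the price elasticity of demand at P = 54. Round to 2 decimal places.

For a Cobb–Douglas (constant-elasticity) form D = A·P^α·…, the elasticity with respect to P equals the exponent α at every point.
Here the exponent on P is -2.52, so the price elasticity of demand is -2.52.

-2.52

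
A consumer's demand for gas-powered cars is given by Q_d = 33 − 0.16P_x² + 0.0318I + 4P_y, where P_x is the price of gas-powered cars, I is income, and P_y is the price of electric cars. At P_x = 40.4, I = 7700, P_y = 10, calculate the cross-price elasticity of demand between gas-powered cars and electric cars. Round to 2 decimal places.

0.71

Evaluating quantity at (P_x, I, P_y) gives Q_d = 33 − 0.16(40.4)² + 0.0318(7700) + 4(10) = 33 − 261.1456 + 244.86 + 40 = 56.7144.
∂Q_d/∂P_y = +4, so E_xy = 4·(10/56.7144) ≈ 0.71.
E_xy > 0: the goods are substitutes.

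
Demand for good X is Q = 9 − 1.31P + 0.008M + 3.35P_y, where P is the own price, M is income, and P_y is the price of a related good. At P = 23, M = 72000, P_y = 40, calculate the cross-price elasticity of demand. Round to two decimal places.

Q = 9 − 1.31(23) + 0.008(72000) + 3.35(40) = 9 − 30.13 + 576 + 134 = 688.87.
∂Q/∂P_y = +3.35, so E_xy = 3.35·(40/688.87) ≈ 0.19.
E_xy > 0: the goods are substitutes.

0.19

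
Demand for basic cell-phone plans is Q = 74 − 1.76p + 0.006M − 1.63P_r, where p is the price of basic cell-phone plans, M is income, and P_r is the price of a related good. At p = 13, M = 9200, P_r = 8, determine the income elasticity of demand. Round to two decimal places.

0.59

Evaluating quantity at (p, M, P_r) gives Q = 74 − 1.76(13) + 0.006(9200) − 1.63(8) = 74 − 22.88 + 55.2 − 13.04 = 93.28.
∂Q/∂M = +0.006, so E_I = 0.006·(9200/93.28) ≈ 0.59.
E_I ∈ (0,1): normal good (necessity).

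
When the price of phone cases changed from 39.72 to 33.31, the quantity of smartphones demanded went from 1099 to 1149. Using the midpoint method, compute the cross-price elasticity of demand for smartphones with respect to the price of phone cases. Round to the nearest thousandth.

-0.253

%ΔQ_x = (1149 − 1099)/[(1099+1149)/2] = 50/1124 ≈ 0.0445.
%ΔP_y = (33.31 − 39.72)/[(39.72+33.31)/2] ≈ -0.1755.
E_xy = 0.0445/-0.1755 ≈ -0.253.
E_xy < 0, so smartphones and phone cases are complements.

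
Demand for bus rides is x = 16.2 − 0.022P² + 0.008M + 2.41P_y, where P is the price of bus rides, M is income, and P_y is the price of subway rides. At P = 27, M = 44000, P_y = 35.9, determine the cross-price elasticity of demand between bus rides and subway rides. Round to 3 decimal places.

At the given point, x = 16.2 − 0.022(27)² + 0.008(44000) + 2.41(35.9) = 16.2 − 16.038 + 352 + 86.519 = 438.681.
∂x/∂P_y = +2.41, so E_xy = 2.41·(35.9/438.681) ≈ 0.197.
E_xy > 0: the goods are substitutes.

0.197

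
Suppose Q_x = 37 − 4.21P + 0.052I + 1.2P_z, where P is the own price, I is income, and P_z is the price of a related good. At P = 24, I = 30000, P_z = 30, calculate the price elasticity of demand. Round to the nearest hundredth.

At the given point, Q_x = 37 − 4.21(24) + 0.052(30000) + 1.2(30) = 37 − 101.04 + 1560 + 36 = 1531.96.
∂Q_x/∂P = −4.21, so E_p = (−4.21)·(24/1531.96) ≈ -0.07.
|E_p| < 1: demand is inelastic.

-0.07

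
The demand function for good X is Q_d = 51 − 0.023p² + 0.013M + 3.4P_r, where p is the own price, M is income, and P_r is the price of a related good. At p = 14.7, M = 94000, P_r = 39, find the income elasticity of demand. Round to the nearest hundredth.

Substituting, Q_d = 51 − 0.023(14.7)² + 0.013(94000) + 3.4(39) = 51 − 4.9701 + 1222 + 132.6 = 1400.6299.
∂Q_d/∂M = +0.013, so E_I = 0.013·(94000/1400.6299) ≈ 0.87.
E_I ∈ (0,1): normal good (necessity).

0.87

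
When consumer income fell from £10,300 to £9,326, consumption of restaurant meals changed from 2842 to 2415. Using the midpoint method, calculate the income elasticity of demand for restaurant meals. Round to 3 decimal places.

%ΔQ = (2415 − 2842)/[(2842+2415)/2] = -427/2628.5 ≈ -0.1625.
%ΔY = (9,326 − 10,300)/[(10,300+9,326)/2] = -974/9813 ≈ -0.0993.
E_I = %ΔQ/%ΔY ≈ 1.637.
E_I > 1: normal good (luxury).

1.637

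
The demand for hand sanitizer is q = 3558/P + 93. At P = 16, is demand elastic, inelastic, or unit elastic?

At P = 16, q = 315.375.
dq/dP = −3558/P² = −13.8984.
Point elasticity E = (dq/dP)·(P/q) = -13.8984 × 16/315.375 ≈ -0.705.
|E| ≈ 0.705 < 1, so demand is inelastic.

inelastic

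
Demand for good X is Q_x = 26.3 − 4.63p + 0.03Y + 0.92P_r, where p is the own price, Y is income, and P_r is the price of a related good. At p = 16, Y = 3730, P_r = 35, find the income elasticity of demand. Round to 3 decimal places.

1.162

First evaluate Q_x: 26.3 − 4.63(16) + 0.03(3730) + 0.92(35) = 26.3 − 74.08 + 111.9 + 32.2 = 96.32.
∂Q_x/∂Y = +0.03, so E_I = 0.03·(3730/96.32) ≈ 1.162.
E_I > 1: normal good (luxury).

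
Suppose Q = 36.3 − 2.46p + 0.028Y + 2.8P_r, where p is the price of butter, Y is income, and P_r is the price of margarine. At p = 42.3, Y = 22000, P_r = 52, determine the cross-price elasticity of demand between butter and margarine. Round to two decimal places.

First evaluate Q: 36.3 − 2.46(42.3) + 0.028(22000) + 2.8(52) = 36.3 − 104.058 + 616 + 145.6 = 693.842.
∂Q/∂P_r = +2.8, so E_xy = 2.8·(52/693.842) ≈ 0.21.
E_xy > 0: the goods are substitutes.

0.21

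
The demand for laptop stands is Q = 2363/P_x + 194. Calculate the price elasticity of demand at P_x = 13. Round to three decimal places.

At P_x = 13, Q = 375.7692.
dQ/dP_x = −2363/P_x² = −13.9822.
Point elasticity E = (dQ/dP_x)·(P_x/Q) = -13.9822 × 13/375.7692 ≈ -0.484.
|E| < 1, so demand is inelastic at this price.

-0.484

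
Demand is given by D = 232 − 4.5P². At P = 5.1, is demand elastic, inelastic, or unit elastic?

At P = 5.1, D = 114.955.
dD/dP = −2·4.5·P = −45.9.
Point elasticity E = (dD/dP)·(P/D) = -45.9 × 5.1/114.955 ≈ -2.036.
|E| ≈ 2.036 > 1, so demand is elastic.

elastic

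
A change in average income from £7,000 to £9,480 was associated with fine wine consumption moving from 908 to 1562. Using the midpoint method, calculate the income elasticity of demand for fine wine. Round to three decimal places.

%ΔQ = (1562 − 908)/[(908+1562)/2] = 654/1235 ≈ 0.5296.
%ΔY = (9,480 − 7,000)/[(7,000+9,480)/2] = 2480/8240 ≈ 0.3010.
E_I = %ΔQ/%ΔY ≈ 1.759.
E_I > 1: normal good (luxury).

1.759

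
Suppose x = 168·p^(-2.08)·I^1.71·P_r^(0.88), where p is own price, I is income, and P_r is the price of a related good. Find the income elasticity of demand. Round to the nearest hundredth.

1.71

For a Cobb–Douglas (constant-elasticity) form x = A·I^α·…, the elasticity with respect to I equals the exponent α at every point.
Here the exponent on I is 1.71, so the income elasticity of demand is 1.71.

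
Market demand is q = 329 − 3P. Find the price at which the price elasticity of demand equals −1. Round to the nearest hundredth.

For linear demand q = a − bP, E = −bP/(a − bP). |E| = 1 ⇒ bP = a − bP ⇒ P = a/(2b).
P = 329/(2·3) ≈ 54.83.

54.83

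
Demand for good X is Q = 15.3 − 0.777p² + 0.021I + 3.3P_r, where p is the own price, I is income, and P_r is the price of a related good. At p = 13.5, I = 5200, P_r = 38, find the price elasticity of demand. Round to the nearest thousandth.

-2.615

Q = 15.3 − 0.777(13.5)² + 0.021(5200) + 3.3(38) = 15.3 − 141.6083 + 109.2 + 125.4 = 108.2918.
∂Q/∂p = −2·0.777·p = -20.979, so E_p = -20.979·(13.5/108.2918) ≈ -2.615.
|E_p| > 1: demand is elastic.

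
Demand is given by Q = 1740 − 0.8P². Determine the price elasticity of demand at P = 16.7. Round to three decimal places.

At P = 16.7, Q = 1516.888.
dQ/dP = −2·0.8·P = −26.72.
Point elasticity E = (dQ/dP)·(P/Q) = -26.72 × 16.7/1516.888 ≈ -0.294.
|E| < 1, so demand is inelastic at this price.

-0.294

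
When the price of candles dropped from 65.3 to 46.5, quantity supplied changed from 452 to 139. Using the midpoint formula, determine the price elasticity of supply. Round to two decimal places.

%Δq = (139 − 452)/[(452 + 139)/2] = -313/295.5 ≈ -1.0592.
%Δp = (46.5 − 65.3)/[(65.3 + 46.5)/2] = -18.8/55.9 ≈ -0.3363.
Arc elasticity E = %Δq/%Δp ≈ -1.0592/-0.3363 ≈ 3.15.
|E| > 1: supply is elastic over this range.

3.15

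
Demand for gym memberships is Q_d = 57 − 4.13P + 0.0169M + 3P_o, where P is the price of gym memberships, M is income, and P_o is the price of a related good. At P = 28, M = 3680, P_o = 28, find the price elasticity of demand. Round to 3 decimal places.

-1.321

At the given point, Q_d = 57 − 4.13(28) + 0.0169(3680) + 3(28) = 57 − 115.64 + 62.192 + 84 = 87.552.
∂Q_d/∂P = −4.13, so E_p = (−4.13)·(28/87.552) ≈ -1.321.
|E_p| > 1: demand is elastic.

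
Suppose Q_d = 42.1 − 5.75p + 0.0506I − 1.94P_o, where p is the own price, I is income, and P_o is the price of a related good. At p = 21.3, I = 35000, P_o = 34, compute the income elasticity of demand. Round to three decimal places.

1.090

Evaluating quantity at (p, I, P_o) gives Q_d = 42.1 − 5.75(21.3) + 0.0506(35000) − 1.94(34) = 42.1 − 122.475 + 1771 − 65.96 = 1624.665.
∂Q_d/∂I = +0.0506, so E_I = 0.0506·(35000/1624.665) ≈ 1.090.
E_I > 1: normal good (luxury).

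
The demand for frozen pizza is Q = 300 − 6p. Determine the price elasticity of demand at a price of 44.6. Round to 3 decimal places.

At p = 44.6, Q = 32.4.
dQ/dp = −6.
Point elasticity E = (dQ/dp)·(p/Q) = -6 × 44.6/32.4 ≈ -8.259.
|E| > 1, so demand is elastic at this price.

-8.259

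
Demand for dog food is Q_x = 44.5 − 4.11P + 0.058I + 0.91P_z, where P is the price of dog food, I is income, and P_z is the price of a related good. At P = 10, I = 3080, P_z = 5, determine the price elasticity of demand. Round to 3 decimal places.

At the given point, Q_x = 44.5 − 4.11(10) + 0.058(3080) + 0.91(5) = 44.5 − 41.1 + 178.64 + 4.55 = 186.59.
∂Q_x/∂P = −4.11, so E_p = (−4.11)·(10/186.59) ≈ -0.220.
|E_p| < 1: demand is inelastic.

-0.220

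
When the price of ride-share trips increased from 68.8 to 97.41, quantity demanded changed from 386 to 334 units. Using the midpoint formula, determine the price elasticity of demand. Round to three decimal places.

-0.420

%Δq = (334 − 386)/[(386 + 334)/2] = -52/360 ≈ -0.1444.
%ΔP = (97.41 − 68.8)/[(68.8 + 97.41)/2] = 28.61/83.105 ≈ 0.3443.
Arc elasticity E = %Δq/%ΔP ≈ -0.1444/0.3443 ≈ -0.420.
|E| < 1: demand is inelastic over this range.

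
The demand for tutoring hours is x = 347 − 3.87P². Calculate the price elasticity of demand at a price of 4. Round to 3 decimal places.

-0.434

At P = 4, x = 285.08.
dx/dP = −2·3.87·P = −30.96.
Point elasticity E = (dx/dP)·(P/x) = -30.96 × 4/285.08 ≈ -0.434.
|E| < 1, so demand is inelastic at this price.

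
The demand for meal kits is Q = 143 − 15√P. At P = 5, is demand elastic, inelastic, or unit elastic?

inelastic

At P = 5, Q = 109.459.
dQ/dP = −15/(2√P) = −15/(2·2.2361).
Point elasticity E = (dQ/dP)·(P/Q) = -3.3541 × 5/109.459 ≈ -0.153.
|E| ≈ 0.153 < 1, so demand is inelastic.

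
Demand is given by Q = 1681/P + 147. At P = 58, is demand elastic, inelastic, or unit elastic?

At P = 58, Q = 175.9828.
dQ/dP = −1681/P² = −0.4997.
Point elasticity E = (dQ/dP)·(P/Q) = -0.4997 × 58/175.9828 ≈ -0.165.
|E| ≈ 0.165 < 1, so demand is inelastic.

inelastic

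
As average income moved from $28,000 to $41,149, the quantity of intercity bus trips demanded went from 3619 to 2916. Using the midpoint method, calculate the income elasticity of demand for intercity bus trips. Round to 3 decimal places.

-0.566

%ΔQ = (2916 − 3619)/[(3619+2916)/2] = -703/3267.5 ≈ -0.2151.
%ΔI = (41,149 − 28,000)/[(28,000+41,149)/2] = 13149/34574.5 ≈ 0.3803.
E_I = %ΔQ/%ΔI ≈ -0.566.
E_I < 0: inferior good.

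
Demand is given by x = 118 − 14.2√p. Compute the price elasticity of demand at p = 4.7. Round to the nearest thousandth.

At p = 4.7, x = 87.2151.
dx/dp = −14.2/(2√p) = −14.2/(2·2.1679).
Point elasticity E = (dx/dp)·(p/x) = -3.275 × 4.7/87.2151 ≈ -0.176.
|E| < 1, so demand is inelastic at this price.

-0.176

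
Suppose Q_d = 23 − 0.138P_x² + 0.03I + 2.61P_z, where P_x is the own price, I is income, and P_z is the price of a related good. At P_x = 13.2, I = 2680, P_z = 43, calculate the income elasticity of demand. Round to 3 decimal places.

Evaluating quantity at (P_x, I, P_z) gives Q_d = 23 − 0.138(13.2)² + 0.03(2680) + 2.61(43) = 23 − 24.0451 + 80.4 + 112.23 = 191.5849.
∂Q_d/∂I = +0.03, so E_I = 0.03·(2680/191.5849) ≈ 0.420.
E_I ∈ (0,1): normal good (necessity).

0.420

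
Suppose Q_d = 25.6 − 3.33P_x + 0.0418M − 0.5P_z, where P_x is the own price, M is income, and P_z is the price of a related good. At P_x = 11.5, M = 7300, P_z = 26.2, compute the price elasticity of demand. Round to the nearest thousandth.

-0.137

First evaluate Q_d: 25.6 − 3.33(11.5) + 0.0418(7300) − 0.5(26.2) = 25.6 − 38.295 + 305.14 − 13.1 = 279.345.
∂Q_d/∂P_x = −3.33, so E_p = (−3.33)·(11.5/279.345) ≈ -0.137.
|E_p| < 1: demand is inelastic.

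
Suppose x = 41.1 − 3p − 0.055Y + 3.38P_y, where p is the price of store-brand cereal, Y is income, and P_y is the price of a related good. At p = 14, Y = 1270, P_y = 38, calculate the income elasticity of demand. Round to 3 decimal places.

-1.211

At the given point, x = 41.1 − 3(14) − 0.055(1270) + 3.38(38) = 41.1 − 42 − 69.85 + 128.44 = 57.69.
∂x/∂Y = −0.055, so E_I = -0.055·(1270/57.69) ≈ -1.211.
E_I < 0: inferior good.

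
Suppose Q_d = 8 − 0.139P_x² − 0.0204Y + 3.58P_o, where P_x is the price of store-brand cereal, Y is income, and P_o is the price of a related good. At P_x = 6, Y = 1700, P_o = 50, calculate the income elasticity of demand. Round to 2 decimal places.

Substituting, Q_d = 8 − 0.139(6)² − 0.0204(1700) + 3.58(50) = 8 − 5.004 − 34.68 + 179 = 147.316.
∂Q_d/∂Y = −0.0204, so E_I = -0.0204·(1700/147.316) ≈ -0.24.
E_I < 0: inferior good.

-0.24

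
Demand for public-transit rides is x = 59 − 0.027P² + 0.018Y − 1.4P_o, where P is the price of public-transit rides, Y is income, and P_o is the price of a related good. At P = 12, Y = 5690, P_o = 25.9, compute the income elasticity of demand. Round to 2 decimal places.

0.84

x = 59 − 0.027(12)² + 0.018(5690) − 1.4(25.9) = 59 − 3.888 + 102.42 − 36.26 = 121.272.
∂x/∂Y = +0.018, so E_I = 0.018·(5690/121.272) ≈ 0.84.
E_I ∈ (0,1): normal good (necessity).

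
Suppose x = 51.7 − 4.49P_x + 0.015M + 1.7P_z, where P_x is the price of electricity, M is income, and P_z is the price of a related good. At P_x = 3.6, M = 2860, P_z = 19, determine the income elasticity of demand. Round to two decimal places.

0.39

Evaluating quantity at (P_x, M, P_z) gives x = 51.7 − 4.49(3.6) + 0.015(2860) + 1.7(19) = 51.7 − 16.164 + 42.9 + 32.3 = 110.736.
∂x/∂M = +0.015, so E_I = 0.015·(2860/110.736) ≈ 0.39.
E_I ∈ (0,1): normal good (necessity).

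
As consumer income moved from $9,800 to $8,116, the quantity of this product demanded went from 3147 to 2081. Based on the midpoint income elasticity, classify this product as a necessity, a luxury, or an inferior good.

luxury

%ΔQ = (2081 − 3147)/[(3147+2081)/2] = -1066/2614 ≈ -0.4078.
%ΔI = (8,116 − 9,800)/[(9,800+8,116)/2] = -1684/8958 ≈ -0.1880.
E_I = %ΔQ/%ΔI ≈ 2.169.
E_I > 1: normal good (luxury).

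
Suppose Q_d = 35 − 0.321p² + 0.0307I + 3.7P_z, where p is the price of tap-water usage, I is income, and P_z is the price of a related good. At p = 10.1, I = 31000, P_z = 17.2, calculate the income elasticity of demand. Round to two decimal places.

0.94

Q_d = 35 − 0.321(10.1)² + 0.0307(31000) + 3.7(17.2) = 35 − 32.7452 + 951.7 + 63.64 = 1017.5948.
∂Q_d/∂I = +0.0307, so E_I = 0.0307·(31000/1017.5948) ≈ 0.94.
E_I ∈ (0,1): normal good (necessity).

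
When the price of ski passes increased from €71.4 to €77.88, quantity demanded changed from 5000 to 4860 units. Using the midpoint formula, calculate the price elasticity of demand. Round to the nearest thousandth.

-0.327

%ΔQ = (4860 − 5000)/[(5000 + 4860)/2] = -140/4930 ≈ -0.0284.
%Δp = (77.88 − 71.4)/[(71.4 + 77.88)/2] = 6.48/74.64 ≈ 0.0868.
Arc elasticity E = %ΔQ/%Δp ≈ -0.0284/0.0868 ≈ -0.327.
|E| < 1: demand is inelastic over this range.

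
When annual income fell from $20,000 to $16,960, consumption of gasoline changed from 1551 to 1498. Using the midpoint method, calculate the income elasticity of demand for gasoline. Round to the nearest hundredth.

0.21

%ΔQ = (1498 − 1551)/[(1551+1498)/2] = -53/1524.5 ≈ -0.0348.
%ΔI = (16,960 − 20,000)/[(20,000+16,960)/2] = -3040/18480 ≈ -0.1645.
E_I = %ΔQ/%ΔI ≈ 0.21.
E_I ∈ (0,1): normal good (necessity).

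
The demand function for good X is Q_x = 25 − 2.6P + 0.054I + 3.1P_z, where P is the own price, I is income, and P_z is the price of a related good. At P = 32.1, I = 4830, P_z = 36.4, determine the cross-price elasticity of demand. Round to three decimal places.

0.358

Evaluating quantity at (P, I, P_z) gives Q_x = 25 − 2.6(32.1) + 0.054(4830) + 3.1(36.4) = 25 − 83.46 + 260.82 + 112.84 = 315.2.
∂Q_x/∂P_z = +3.1, so E_xy = 3.1·(36.4/315.2) ≈ 0.358.
E_xy > 0: the goods are substitutes.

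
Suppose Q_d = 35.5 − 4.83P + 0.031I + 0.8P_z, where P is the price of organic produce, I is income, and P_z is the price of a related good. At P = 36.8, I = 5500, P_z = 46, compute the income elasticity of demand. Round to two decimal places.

2.62

Substituting, Q_d = 35.5 − 4.83(36.8) + 0.031(5500) + 0.8(46) = 35.5 − 177.744 + 170.5 + 36.8 = 65.056.
∂Q_d/∂I = +0.031, so E_I = 0.031·(5500/65.056) ≈ 2.62.
E_I > 1: normal good (luxury).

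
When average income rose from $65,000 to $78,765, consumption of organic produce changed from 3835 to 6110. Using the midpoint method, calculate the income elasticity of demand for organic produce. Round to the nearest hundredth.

2.39

%ΔQ = (6110 − 3835)/[(3835+6110)/2] = 2275/4972.5 ≈ 0.4575.
%ΔI = (78,765 − 65,000)/[(65,000+78,765)/2] = 13765/71882.5 ≈ 0.1915.
E_I = %ΔQ/%ΔI ≈ 2.39.
E_I > 1: normal good (luxury).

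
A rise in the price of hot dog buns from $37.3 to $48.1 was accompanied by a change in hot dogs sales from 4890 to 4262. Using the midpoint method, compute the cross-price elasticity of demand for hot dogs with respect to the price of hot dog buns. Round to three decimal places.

%ΔQ_x = (4262 − 4890)/[(4890+4262)/2] = -628/4576 ≈ -0.1372.
%ΔP_y = (48.1 − 37.3)/[(37.3+48.1)/2] ≈ 0.2529.
E_xy = -0.1372/0.2529 ≈ -0.543.
E_xy < 0, so hot dogs and hot dog buns are complements.

-0.543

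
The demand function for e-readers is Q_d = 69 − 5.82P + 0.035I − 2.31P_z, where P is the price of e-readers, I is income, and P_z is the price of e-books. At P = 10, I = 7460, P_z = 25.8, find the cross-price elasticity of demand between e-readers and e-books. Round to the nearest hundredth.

Substituting, Q_d = 69 − 5.82(10) + 0.035(7460) − 2.31(25.8) = 69 − 58.2 + 261.1 − 59.598 = 212.302.
∂Q_d/∂P_z = −2.31, so E_xy = -2.31·(25.8/212.302) ≈ -0.28.
E_xy < 0: the goods are complements.

-0.28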